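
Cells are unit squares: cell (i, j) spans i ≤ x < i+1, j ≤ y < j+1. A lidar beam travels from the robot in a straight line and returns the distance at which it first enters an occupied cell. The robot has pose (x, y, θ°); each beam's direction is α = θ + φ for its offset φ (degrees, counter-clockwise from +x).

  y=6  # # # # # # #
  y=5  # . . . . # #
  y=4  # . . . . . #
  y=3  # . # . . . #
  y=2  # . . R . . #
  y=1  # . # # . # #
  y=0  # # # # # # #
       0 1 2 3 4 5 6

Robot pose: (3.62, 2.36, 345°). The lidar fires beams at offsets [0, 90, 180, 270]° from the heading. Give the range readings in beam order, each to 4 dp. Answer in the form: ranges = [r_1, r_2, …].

ranges = [1.4287, 3.7684, 2.7124, 0.3727]

beam 1: φ=0°, α=345°
  d=(0.9659,-0.2588)  start (3,2)  tX=0.3934 tY=1.3909  stride 1/|dx|=1.0353 1/|dy|=3.8637
    cross x-line → (4,2), t=0.3934
    cross y-line → (4,1), t=1.3909
    cross x-line → (5,1), t=1.4287 (wall)
  → r_1 = 1.4287
beam 2: φ=90°, α=75°
  d=(0.2588,0.9659)  start (3,2)  tX=1.4682 tY=0.6626  stride 1/|dx|=3.8637 1/|dy|=1.0353
    cross y-line → (3,3), t=0.6626
    cross x-line → (4,3), t=1.4682
    cross y-line → (4,4), t=1.6979
    cross y-line → (4,5), t=2.7331
    cross y-line → (4,6), t=3.7684 (wall)
  → r_2 = 3.7684
beam 3: φ=180°, α=165°
  d=(-0.9659,0.2588)  start (3,2)  tX=0.6419 tY=2.4728  stride 1/|dx|=1.0353 1/|dy|=3.8637
    cross x-line → (2,2), t=0.6419
    cross x-line → (1,2), t=1.6771
    cross y-line → (1,3), t=2.4728
    cross x-line → (0,3), t=2.7124 (wall)
  → r_3 = 2.7124
beam 4: φ=270°, α=255°
  d=(-0.2588,-0.9659)  start (3,2)  tX=2.3955 tY=0.3727  stride 1/|dx|=3.8637 1/|dy|=1.0353
    cross y-line → (3,1), t=0.3727 (wall)
  → r_4 = 0.3727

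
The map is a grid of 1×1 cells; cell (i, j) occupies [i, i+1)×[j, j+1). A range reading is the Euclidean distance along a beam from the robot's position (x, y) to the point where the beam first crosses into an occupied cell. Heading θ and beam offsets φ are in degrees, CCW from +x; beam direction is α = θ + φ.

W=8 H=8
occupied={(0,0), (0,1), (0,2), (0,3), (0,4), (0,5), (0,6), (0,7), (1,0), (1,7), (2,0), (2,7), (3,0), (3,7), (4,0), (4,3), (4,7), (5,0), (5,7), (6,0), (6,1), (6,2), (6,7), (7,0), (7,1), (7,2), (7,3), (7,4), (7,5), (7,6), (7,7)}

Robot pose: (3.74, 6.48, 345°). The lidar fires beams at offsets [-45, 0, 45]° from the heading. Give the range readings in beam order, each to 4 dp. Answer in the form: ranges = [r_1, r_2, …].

beam 1: φ=-45°, α=300°
  dir = (cos 300°, sin 300°) = (0.5000, -0.8660); from cell (3,6)
  next x-line at t=0.5200, next y-line at t=0.5543; Δt_x=2.0000, Δt_y=1.1547
    x: enter (4,6) at t=0.5200
    y: enter (4,5) at t=0.5543
    y: enter (4,4) at t=1.7090
    x: enter (5,4) at t=2.5200
    y: enter (5,3) at t=2.8637
    y: enter (5,2) at t=4.0184
    x: enter (6,2) at t=4.5200 ← occupied
  → r_1 = 4.5200
beam 2: φ=0°, α=345°
  dir = (cos 345°, sin 345°) = (0.9659, -0.2588); from cell (3,6)
  next x-line at t=0.2692, next y-line at t=1.8546; Δt_x=1.0353, Δt_y=3.8637
    x: enter (4,6) at t=0.2692
    x: enter (5,6) at t=1.3044
    y: enter (5,5) at t=1.8546
    x: enter (6,5) at t=2.3397
    x: enter (7,5) at t=3.3750 ← occupied
  → r_2 = 3.3750
beam 3: φ=45°, α=30°
  dir = (cos 30°, sin 30°) = (0.8660, 0.5000); from cell (3,6)
  next x-line at t=0.3002, next y-line at t=1.0400; Δt_x=1.1547, Δt_y=2.0000
    x: enter (4,6) at t=0.3002
    y: enter (4,7) at t=1.0400 ← occupied
  → r_3 = 1.0400

ranges = [4.5200, 3.3750, 1.0400]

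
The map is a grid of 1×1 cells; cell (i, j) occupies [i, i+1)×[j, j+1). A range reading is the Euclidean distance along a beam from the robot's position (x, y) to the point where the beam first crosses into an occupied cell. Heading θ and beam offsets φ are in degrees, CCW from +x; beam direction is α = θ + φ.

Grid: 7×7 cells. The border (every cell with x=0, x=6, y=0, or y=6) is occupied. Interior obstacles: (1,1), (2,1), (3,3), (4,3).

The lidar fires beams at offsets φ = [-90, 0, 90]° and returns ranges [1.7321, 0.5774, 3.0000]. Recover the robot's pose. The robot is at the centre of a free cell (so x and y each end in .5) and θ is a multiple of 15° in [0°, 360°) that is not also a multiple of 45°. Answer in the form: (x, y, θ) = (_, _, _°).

(x, y, θ) = (2.5, 2.5, 240°)

Enumerate (i+0.5, j+0.5, θ) over the 21 free cells and 16 admissible headings. For each, cast all 3 beams and compare to the given ranges.
  (5.5, 1.5, 120°): beam 1 = 0.5774 ≠ 1.7321 ✗
  (2.5, 5.5, 15°): beam 1 = 1.9319 ≠ 1.7321 ✗
  (5.5, 3.5, 210°): beam 1 = 2.8868 ≠ 1.7321 ✗
  (4.5, 2.5, 30°): beam 2 = 1.7321 ≠ 0.5774 ✗
  …
  (2.5, 2.5, 240°): r_1=1.7321, r_2=0.5774, r_3=3.0000 — all match ✓
Only this pose fits every beam.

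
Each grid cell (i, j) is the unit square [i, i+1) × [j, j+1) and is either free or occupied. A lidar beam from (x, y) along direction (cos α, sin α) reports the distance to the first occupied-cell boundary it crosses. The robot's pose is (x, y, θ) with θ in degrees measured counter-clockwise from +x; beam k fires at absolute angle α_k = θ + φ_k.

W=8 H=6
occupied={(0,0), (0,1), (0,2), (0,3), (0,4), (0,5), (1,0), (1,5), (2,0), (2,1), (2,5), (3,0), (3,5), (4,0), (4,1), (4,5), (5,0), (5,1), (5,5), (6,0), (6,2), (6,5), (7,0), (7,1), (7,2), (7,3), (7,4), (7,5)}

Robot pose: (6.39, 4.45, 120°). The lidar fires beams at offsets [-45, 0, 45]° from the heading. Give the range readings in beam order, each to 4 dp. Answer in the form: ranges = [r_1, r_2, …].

ranges = [0.5694, 0.6351, 2.1250]

beam 1: φ=-45°, α=75°
  d=(0.2588,0.9659)  start (6,4)  tX=2.3569 tY=0.5694  stride 1/|dx|=3.8637 1/|dy|=1.0353
    cross y-line → (6,5), t=0.5694 (wall)
  → r_1 = 0.5694
beam 2: φ=0°, α=120°
  d=(-0.5000,0.8660)  start (6,4)  tX=0.7800 tY=0.6351  stride 1/|dx|=2.0000 1/|dy|=1.1547
    cross y-line → (6,5), t=0.6351 (wall)
  → r_2 = 0.6351
beam 3: φ=45°, α=165°
  d=(-0.9659,0.2588)  start (6,4)  tX=0.4038 tY=2.1250  stride 1/|dx|=1.0353 1/|dy|=3.8637
    cross x-line → (5,4), t=0.4038
    cross x-line → (4,4), t=1.4390
    cross y-line → (4,5), t=2.1250 (wall)
  → r_3 = 2.1250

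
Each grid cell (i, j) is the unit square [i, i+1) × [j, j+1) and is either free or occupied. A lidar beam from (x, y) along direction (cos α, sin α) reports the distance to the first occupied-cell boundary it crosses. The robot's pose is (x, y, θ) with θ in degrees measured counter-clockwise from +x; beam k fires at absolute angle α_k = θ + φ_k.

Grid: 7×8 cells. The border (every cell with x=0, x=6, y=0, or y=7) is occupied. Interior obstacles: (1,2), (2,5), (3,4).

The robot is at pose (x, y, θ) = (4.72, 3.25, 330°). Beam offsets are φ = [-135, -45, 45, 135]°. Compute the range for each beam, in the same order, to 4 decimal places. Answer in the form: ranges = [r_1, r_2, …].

beam 1: φ=-135°, α=195°
  d=(-0.9659,-0.2588)  start (4,3)  tX=0.7454 tY=0.9659  stride 1/|dx|=1.0353 1/|dy|=3.8637
    cross x-line → (3,3), t=0.7454
    cross y-line → (3,2), t=0.9659
    cross x-line → (2,2), t=1.7807
    cross x-line → (1,2), t=2.8160 (wall)
  → r_1 = 2.8160
beam 2: φ=-45°, α=285°
  d=(0.2588,-0.9659)  start (4,3)  tX=1.0818 tY=0.2588  stride 1/|dx|=3.8637 1/|dy|=1.0353
    cross y-line → (4,2), t=0.2588
    cross x-line → (5,2), t=1.0818
    cross y-line → (5,1), t=1.2941
    cross y-line → (5,0), t=2.3294 (wall)
  → r_2 = 2.3294
beam 3: φ=45°, α=15°
  d=(0.9659,0.2588)  start (4,3)  tX=0.2899 tY=2.8978  stride 1/|dx|=1.0353 1/|dy|=3.8637
    cross x-line → (5,3), t=0.2899
    cross x-line → (6,3), t=1.3252 (wall)
  → r_3 = 1.3252
beam 4: φ=135°, α=105°
  d=(-0.2588,0.9659)  start (4,3)  tX=2.7819 tY=0.7765  stride 1/|dx|=3.8637 1/|dy|=1.0353
    cross y-line → (4,4), t=0.7765
    cross y-line → (4,5), t=1.8117
    cross x-line → (3,5), t=2.7819
    cross y-line → (3,6), t=2.8470
    cross y-line → (3,7), t=3.8823 (wall)
  → r_4 = 3.8823

ranges = [2.8160, 2.3294, 1.3252, 3.8823]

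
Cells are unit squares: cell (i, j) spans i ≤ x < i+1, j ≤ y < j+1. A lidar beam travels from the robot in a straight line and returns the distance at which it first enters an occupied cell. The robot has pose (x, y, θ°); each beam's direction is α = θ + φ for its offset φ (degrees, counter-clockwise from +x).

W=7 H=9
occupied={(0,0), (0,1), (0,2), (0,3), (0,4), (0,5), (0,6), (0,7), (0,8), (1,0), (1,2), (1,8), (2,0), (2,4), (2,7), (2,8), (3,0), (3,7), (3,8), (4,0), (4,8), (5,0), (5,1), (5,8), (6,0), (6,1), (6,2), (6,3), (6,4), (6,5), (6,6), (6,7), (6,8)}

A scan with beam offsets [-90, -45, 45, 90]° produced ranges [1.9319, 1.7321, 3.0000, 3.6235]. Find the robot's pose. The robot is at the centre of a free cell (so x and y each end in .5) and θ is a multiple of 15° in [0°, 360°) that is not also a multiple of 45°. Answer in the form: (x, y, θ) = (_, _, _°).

Candidates: 30 free-cell centres × 16 headings = 480 poses. Raycast each; keep the one whose scan matches to 4 dp.
  (4.5, 1.5, 75°): beam 1 = 0.5176 ≠ 1.9319 ✗
  (2.5, 2.5, 285°): beam 1 = 0.5176 ≠ 1.9319 ✗
  (4.5, 2.5, 120°): beam 1 = 1.7321 ≠ 1.9319 ✗
  (4.5, 6.5, 165°): beam 1 = 1.5529 ≠ 1.9319 ✗
  (1.5, 7.5, 150°): beam 1 = 0.5774 ≠ 1.9319 ✗
  …
  (4.5, 3.5, 15°): r_1=1.9319, r_2=1.7321, r_3=3.0000, r_4=3.6235 — all match ✓
No second candidate reproduces the full scan.

(x, y, θ) = (4.5, 3.5, 15°)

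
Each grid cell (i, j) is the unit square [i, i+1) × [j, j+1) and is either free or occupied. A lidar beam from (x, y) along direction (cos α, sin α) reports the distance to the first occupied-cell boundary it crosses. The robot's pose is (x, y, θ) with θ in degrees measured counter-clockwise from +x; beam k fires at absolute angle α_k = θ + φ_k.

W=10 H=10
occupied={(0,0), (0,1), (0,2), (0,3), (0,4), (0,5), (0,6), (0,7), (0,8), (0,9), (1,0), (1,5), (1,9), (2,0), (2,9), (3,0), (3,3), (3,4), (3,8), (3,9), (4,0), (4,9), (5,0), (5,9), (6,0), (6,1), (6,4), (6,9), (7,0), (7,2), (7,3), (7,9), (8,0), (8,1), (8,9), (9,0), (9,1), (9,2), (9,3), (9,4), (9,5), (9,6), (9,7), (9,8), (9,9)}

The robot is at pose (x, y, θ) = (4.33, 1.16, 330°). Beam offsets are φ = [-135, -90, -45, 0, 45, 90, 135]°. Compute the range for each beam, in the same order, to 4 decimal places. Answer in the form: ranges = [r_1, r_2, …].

ranges = [0.6182, 0.1848, 0.1656, 0.3200, 1.7289, 3.3400, 1.9049]

beam 1: φ=-135°, α=195°
  direction (-0.9659, -0.2588); cell (4,1); t to first gridline: x 0.3416, y 0.6182 (then +1.0353 / +3.8637)
    (3,1) via x @ 0.3416
    (3,0) via y @ 0.6182  # hit
  → r_1 = 0.6182
beam 2: φ=-90°, α=240°
  direction (-0.5000, -0.8660); cell (4,1); t to first gridline: x 0.6600, y 0.1848 (then +2.0000 / +1.1547)
    (4,0) via y @ 0.1848  # hit
  → r_2 = 0.1848
beam 3: φ=-45°, α=285°
  direction (0.2588, -0.9659); cell (4,1); t to first gridline: x 2.5887, y 0.1656 (then +3.8637 / +1.0353)
    (4,0) via y @ 0.1656  # hit
  → r_3 = 0.1656
beam 4: φ=0°, α=330°
  direction (0.8660, -0.5000); cell (4,1); t to first gridline: x 0.7736, y 0.3200 (then +1.1547 / +2.0000)
    (4,0) via y @ 0.3200  # hit
  → r_4 = 0.3200
beam 5: φ=45°, α=15°
  direction (0.9659, 0.2588); cell (4,1); t to first gridline: x 0.6936, y 3.2455 (then +1.0353 / +3.8637)
    (5,1) via x @ 0.6936
    (6,1) via x @ 1.7289  # hit
  → r_5 = 1.7289
beam 6: φ=90°, α=60°
  direction (0.5000, 0.8660); cell (4,1); t to first gridline: x 1.3400, y 0.9699 (then +2.0000 / +1.1547)
    (4,2) via y @ 0.9699
    (5,2) via x @ 1.3400
    (5,3) via y @ 2.1246
    (5,4) via y @ 3.2793
    (6,4) via x @ 3.3400  # hit
  → r_6 = 3.3400
beam 7: φ=135°, α=105°
  direction (-0.2588, 0.9659); cell (4,1); t to first gridline: x 1.2750, y 0.8696 (then +3.8637 / +1.0353)
    (4,2) via y @ 0.8696
    (3,2) via x @ 1.2750
    (3,3) via y @ 1.9049  # hit
  → r_7 = 1.9049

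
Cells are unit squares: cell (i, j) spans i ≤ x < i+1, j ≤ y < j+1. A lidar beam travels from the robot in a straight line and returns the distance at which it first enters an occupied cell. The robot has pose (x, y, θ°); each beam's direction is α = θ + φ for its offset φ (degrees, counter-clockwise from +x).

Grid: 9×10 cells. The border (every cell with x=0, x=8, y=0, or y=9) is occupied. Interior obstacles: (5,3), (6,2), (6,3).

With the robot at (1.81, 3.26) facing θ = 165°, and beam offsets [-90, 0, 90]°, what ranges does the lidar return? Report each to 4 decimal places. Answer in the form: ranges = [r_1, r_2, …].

ranges = [5.9425, 0.8386, 2.3397]

beam 1: φ=-90°, α=75°
  direction (0.2588, 0.9659); cell (1,3); t to first gridline: x 0.7341, y 0.7661 (then +3.8637 / +1.0353)
    (2,3) via x @ 0.7341
    (2,4) via y @ 0.7661
    (2,5) via y @ 1.8014
    (2,6) via y @ 2.8367
    (2,7) via y @ 3.8719
    (3,7) via x @ 4.5978
    (3,8) via y @ 4.9072
    (3,9) via y @ 5.9425  # hit
  → r_1 = 5.9425
beam 2: φ=0°, α=165°
  direction (-0.9659, 0.2588); cell (1,3); t to first gridline: x 0.8386, y 2.8591 (then +1.0353 / +3.8637)
    (0,3) via x @ 0.8386  # hit
  → r_2 = 0.8386
beam 3: φ=90°, α=255°
  direction (-0.2588, -0.9659); cell (1,3); t to first gridline: x 3.1296, y 0.2692 (then +3.8637 / +1.0353)
    (1,2) via y @ 0.2692
    (1,1) via y @ 1.3044
    (1,0) via y @ 2.3397  # hit
  → r_3 = 2.3397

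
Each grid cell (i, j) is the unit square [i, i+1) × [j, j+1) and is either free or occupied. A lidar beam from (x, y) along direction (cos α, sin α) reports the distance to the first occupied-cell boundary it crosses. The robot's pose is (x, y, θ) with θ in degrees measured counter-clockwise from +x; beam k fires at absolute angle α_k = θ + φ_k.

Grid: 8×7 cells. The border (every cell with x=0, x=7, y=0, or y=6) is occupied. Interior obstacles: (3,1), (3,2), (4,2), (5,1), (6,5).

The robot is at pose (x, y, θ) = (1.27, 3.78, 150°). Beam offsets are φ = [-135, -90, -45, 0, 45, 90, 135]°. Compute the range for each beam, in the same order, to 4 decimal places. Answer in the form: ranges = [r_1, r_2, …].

ranges = [4.8969, 2.5634, 1.0432, 0.3118, 0.2795, 0.5400, 2.8781]

beam 1: φ=-135°, α=15°
  d=(0.9659,0.2588)  start (1,3)  tX=0.7558 tY=0.8500  stride 1/|dx|=1.0353 1/|dy|=3.8637
    cross x-line → (2,3), t=0.7558
    cross y-line → (2,4), t=0.8500
    cross x-line → (3,4), t=1.7910
    cross x-line → (4,4), t=2.8263
    cross x-line → (5,4), t=3.8616
    cross y-line → (5,5), t=4.7137
    cross x-line → (6,5), t=4.8969 (wall)
  → r_1 = 4.8969
beam 2: φ=-90°, α=60°
  d=(0.5000,0.8660)  start (1,3)  tX=1.4600 tY=0.2540  stride 1/|dx|=2.0000 1/|dy|=1.1547
    cross y-line → (1,4), t=0.2540
    cross y-line → (1,5), t=1.4087
    cross x-line → (2,5), t=1.4600
    cross y-line → (2,6), t=2.5634 (wall)
  → r_2 = 2.5634
beam 3: φ=-45°, α=105°
  d=(-0.2588,0.9659)  start (1,3)  tX=1.0432 tY=0.2278  stride 1/|dx|=3.8637 1/|dy|=1.0353
    cross y-line → (1,4), t=0.2278
    cross x-line → (0,4), t=1.0432 (wall)
  → r_3 = 1.0432
beam 4: φ=0°, α=150°
  d=(-0.8660,0.5000)  start (1,3)  tX=0.3118 tY=0.4400  stride 1/|dx|=1.1547 1/|dy|=2.0000
    cross x-line → (0,3), t=0.3118 (wall)
  → r_4 = 0.3118
beam 5: φ=45°, α=195°
  d=(-0.9659,-0.2588)  start (1,3)  tX=0.2795 tY=3.0137  stride 1/|dx|=1.0353 1/|dy|=3.8637
    cross x-line → (0,3), t=0.2795 (wall)
  → r_5 = 0.2795
beam 6: φ=90°, α=240°
  d=(-0.5000,-0.8660)  start (1,3)  tX=0.5400 tY=0.9007  stride 1/|dx|=2.0000 1/|dy|=1.1547
    cross x-line → (0,3), t=0.5400 (wall)
  → r_6 = 0.5400
beam 7: φ=135°, α=285°
  d=(0.2588,-0.9659)  start (1,3)  tX=2.8205 tY=0.8075  stride 1/|dx|=3.8637 1/|dy|=1.0353
    cross y-line → (1,2), t=0.8075
    cross y-line → (1,1), t=1.8428
    cross x-line → (2,1), t=2.8205
    cross y-line → (2,0), t=2.8781 (wall)
  → r_7 = 2.8781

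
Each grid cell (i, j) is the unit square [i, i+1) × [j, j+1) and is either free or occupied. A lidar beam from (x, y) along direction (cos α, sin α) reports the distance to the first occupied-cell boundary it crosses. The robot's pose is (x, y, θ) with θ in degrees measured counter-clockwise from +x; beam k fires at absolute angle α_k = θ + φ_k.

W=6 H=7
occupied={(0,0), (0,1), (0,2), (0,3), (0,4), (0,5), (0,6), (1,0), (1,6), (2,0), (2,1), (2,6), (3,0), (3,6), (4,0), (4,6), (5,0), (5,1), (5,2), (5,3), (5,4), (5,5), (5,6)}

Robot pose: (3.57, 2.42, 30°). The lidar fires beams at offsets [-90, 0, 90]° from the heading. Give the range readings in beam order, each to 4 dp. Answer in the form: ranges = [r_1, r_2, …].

beam 1: φ=-90°, α=300°
  direction (0.5000, -0.8660); cell (3,2); t to first gridline: x 0.8600, y 0.4850 (then +2.0000 / +1.1547)
    (3,1) via y @ 0.4850
    (4,1) via x @ 0.8600
    (4,0) via y @ 1.6397  # hit
  → r_1 = 1.6397
beam 2: φ=0°, α=30°
  direction (0.8660, 0.5000); cell (3,2); t to first gridline: x 0.4965, y 1.1600 (then +1.1547 / +2.0000)
    (4,2) via x @ 0.4965
    (4,3) via y @ 1.1600
    (5,3) via x @ 1.6512  # hit
  → r_2 = 1.6512
beam 3: φ=90°, α=120°
  direction (-0.5000, 0.8660); cell (3,2); t to first gridline: x 1.1400, y 0.6697 (then +2.0000 / +1.1547)
    (3,3) via y @ 0.6697
    (2,3) via x @ 1.1400
    (2,4) via y @ 1.8244
    (2,5) via y @ 2.9791
    (1,5) via x @ 3.1400
    (1,6) via y @ 4.1338  # hit
  → r_3 = 4.1338

ranges = [1.6397, 1.6512, 4.1338]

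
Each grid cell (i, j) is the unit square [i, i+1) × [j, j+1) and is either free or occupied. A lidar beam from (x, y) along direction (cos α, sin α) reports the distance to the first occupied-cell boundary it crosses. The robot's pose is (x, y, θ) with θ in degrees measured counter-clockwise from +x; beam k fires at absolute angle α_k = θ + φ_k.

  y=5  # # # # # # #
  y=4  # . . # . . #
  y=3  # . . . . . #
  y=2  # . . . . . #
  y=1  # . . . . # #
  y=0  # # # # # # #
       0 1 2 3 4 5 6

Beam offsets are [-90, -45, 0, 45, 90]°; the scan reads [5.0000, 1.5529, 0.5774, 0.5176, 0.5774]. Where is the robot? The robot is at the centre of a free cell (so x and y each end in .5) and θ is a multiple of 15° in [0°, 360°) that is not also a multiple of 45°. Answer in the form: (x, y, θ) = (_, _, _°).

The pose lattice has 18·16 = 288 candidates. Test each by forward raycasting.
  (3.5, 1.5, 30°): beam 1 = 0.5774 ≠ 5.0000 ✗
  (3.5, 3.5, 255°): beam 1 = 2.5882 ≠ 5.0000 ✗
  (4.5, 4.5, 330°): beam 1 = 4.0415 ≠ 5.0000 ✗
  (2.5, 2.5, 120°): beam 1 = 4.0415 ≠ 5.0000 ✗
  (4.5, 4.5, 75°): beam 1 = 1.5529 ≠ 5.0000 ✗
  …
  (1.5, 4.5, 60°): r_1=5.0000, r_2=1.5529, r_3=0.5774, r_4=0.5176, r_5=0.5774 — all match ✓
Unique over the lattice → pose = (1.5, 4.5, 60°).

(x, y, θ) = (1.5, 4.5, 60°)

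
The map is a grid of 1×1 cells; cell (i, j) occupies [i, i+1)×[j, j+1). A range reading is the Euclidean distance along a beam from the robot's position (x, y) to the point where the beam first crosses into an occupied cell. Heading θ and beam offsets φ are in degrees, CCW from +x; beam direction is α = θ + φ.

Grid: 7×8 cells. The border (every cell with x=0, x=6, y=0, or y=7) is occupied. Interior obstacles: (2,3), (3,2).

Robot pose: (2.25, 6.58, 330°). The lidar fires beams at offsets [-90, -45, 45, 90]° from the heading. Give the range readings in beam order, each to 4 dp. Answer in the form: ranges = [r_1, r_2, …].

ranges = [2.5000, 2.6710, 1.6228, 0.4850]

beam 1: φ=-90°, α=240°
  d=(-0.5000,-0.8660)  start (2,6)  tX=0.5000 tY=0.6697  stride 1/|dx|=2.0000 1/|dy|=1.1547
    cross x-line → (1,6), t=0.5000
    cross y-line → (1,5), t=0.6697
    cross y-line → (1,4), t=1.8244
    cross x-line → (0,4), t=2.5000 (wall)
  → r_1 = 2.5000
beam 2: φ=-45°, α=285°
  d=(0.2588,-0.9659)  start (2,6)  tX=2.8978 tY=0.6005  stride 1/|dx|=3.8637 1/|dy|=1.0353
    cross y-line → (2,5), t=0.6005
    cross y-line → (2,4), t=1.6357
    cross y-line → (2,3), t=2.6710 (wall)
  → r_2 = 2.6710
beam 3: φ=45°, α=15°
  d=(0.9659,0.2588)  start (2,6)  tX=0.7765 tY=1.6228  stride 1/|dx|=1.0353 1/|dy|=3.8637
    cross x-line → (3,6), t=0.7765
    cross y-line → (3,7), t=1.6228 (wall)
  → r_3 = 1.6228
beam 4: φ=90°, α=60°
  d=(0.5000,0.8660)  start (2,6)  tX=1.5000 tY=0.4850  stride 1/|dx|=2.0000 1/|dy|=1.1547
    cross y-line → (2,7), t=0.4850 (wall)
  → r_4 = 0.4850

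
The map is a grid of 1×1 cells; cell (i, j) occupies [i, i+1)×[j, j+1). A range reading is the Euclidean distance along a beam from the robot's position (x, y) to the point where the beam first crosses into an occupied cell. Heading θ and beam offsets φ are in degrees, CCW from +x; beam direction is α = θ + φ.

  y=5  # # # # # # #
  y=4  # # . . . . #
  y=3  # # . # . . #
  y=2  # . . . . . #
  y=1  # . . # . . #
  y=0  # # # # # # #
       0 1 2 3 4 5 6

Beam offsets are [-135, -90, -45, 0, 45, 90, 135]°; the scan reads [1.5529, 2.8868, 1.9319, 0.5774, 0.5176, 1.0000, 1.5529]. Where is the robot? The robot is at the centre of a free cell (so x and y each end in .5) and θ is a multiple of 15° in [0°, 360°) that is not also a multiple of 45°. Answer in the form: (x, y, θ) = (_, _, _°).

Enumerate (i+0.5, j+0.5, θ) over the 16 free cells and 16 admissible headings. For each, cast all 7 beams and compare to the given ranges.
  (4.5, 4.5, 285°): beam 1 = 1.0000 ≠ 1.5529 ✗
  (1.5, 2.5, 75°): beam 1 = 1.7321 ≠ 1.5529 ✗
  (5.5, 4.5, 300°): beam 1 = 1.9319 ≠ 1.5529 ✗
  (2.5, 4.5, 285°): beam 1 = 0.5774 ≠ 1.5529 ✗
  …
  (5.5, 3.5, 330°): r_1=1.5529, r_2=2.8868, r_3=1.9319, r_4=0.5774, r_5=0.5176, r_6=1.0000, r_7=1.5529 — all match ✓
No second candidate reproduces the full scan.

(x, y, θ) = (5.5, 3.5, 330°)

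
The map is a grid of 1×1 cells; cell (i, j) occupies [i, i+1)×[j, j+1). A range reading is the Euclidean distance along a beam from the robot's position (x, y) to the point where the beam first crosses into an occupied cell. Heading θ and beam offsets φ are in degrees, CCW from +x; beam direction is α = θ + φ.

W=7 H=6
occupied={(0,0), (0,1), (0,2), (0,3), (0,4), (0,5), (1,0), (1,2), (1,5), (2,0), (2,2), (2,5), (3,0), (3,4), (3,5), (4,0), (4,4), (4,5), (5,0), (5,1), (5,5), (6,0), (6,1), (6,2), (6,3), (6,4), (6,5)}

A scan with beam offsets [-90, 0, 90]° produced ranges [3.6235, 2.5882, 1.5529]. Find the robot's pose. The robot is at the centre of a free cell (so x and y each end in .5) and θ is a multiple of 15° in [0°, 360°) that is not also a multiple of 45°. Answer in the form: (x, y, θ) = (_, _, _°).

(x, y, θ) = (4.5, 3.5, 255°)

Candidates: 15 free-cell centres × 16 headings = 240 poses. Raycast each; keep the one whose scan matches to 4 dp.
  (5.5, 4.5, 210°): beam 1 = 0.5774 ≠ 3.6235 ✗
  (1.5, 3.5, 165°): beam 1 = 1.5529 ≠ 3.6235 ✗
  (3.5, 3.5, 345°): beam 1 = 2.5882 ≠ 3.6235 ✗
  (1.5, 4.5, 75°): beam 1 = 1.5529 ≠ 3.6235 ✗
  (5.5, 3.5, 240°): beam 1 = 1.0000 ≠ 3.6235 ✗
  …
  (4.5, 3.5, 255°): r_1=3.6235, r_2=2.5882, r_3=1.5529 — all match ✓
Unique over the lattice → pose = (4.5, 3.5, 255°).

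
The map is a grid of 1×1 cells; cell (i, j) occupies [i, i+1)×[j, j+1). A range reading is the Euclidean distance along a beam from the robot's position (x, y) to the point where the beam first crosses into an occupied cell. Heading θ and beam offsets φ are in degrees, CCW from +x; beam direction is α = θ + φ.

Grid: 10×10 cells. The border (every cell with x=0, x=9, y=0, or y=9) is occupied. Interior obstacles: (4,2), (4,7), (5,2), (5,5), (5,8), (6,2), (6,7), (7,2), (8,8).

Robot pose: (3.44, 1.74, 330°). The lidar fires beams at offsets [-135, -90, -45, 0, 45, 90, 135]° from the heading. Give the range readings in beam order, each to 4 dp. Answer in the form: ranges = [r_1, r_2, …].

beam 1: φ=-135°, α=195°
  direction (-0.9659, -0.2588); cell (3,1); t to first gridline: x 0.4555, y 2.8591 (then +1.0353 / +3.8637)
    (2,1) via x @ 0.4555
    (1,1) via x @ 1.4908
    (0,1) via x @ 2.5261  # hit
  → r_1 = 2.5261
beam 2: φ=-90°, α=240°
  direction (-0.5000, -0.8660); cell (3,1); t to first gridline: x 0.8800, y 0.8545 (then +2.0000 / +1.1547)
    (3,0) via y @ 0.8545  # hit
  → r_2 = 0.8545
beam 3: φ=-45°, α=285°
  direction (0.2588, -0.9659); cell (3,1); t to first gridline: x 2.1637, y 0.7661 (then +3.8637 / +1.0353)
    (3,0) via y @ 0.7661  # hit
  → r_3 = 0.7661
beam 4: φ=0°, α=330°
  direction (0.8660, -0.5000); cell (3,1); t to first gridline: x 0.6466, y 1.4800 (then +1.1547 / +2.0000)
    (4,1) via x @ 0.6466
    (4,0) via y @ 1.4800  # hit
  → r_4 = 1.4800
beam 5: φ=45°, α=15°
  direction (0.9659, 0.2588); cell (3,1); t to first gridline: x 0.5798, y 1.0046 (then +1.0353 / +3.8637)
    (4,1) via x @ 0.5798
    (4,2) via y @ 1.0046  # hit
  → r_5 = 1.0046
beam 6: φ=90°, α=60°
  direction (0.5000, 0.8660); cell (3,1); t to first gridline: x 1.1200, y 0.3002 (then +2.0000 / +1.1547)
    (3,2) via y @ 0.3002
    (4,2) via x @ 1.1200  # hit
  → r_6 = 1.1200
beam 7: φ=135°, α=105°
  direction (-0.2588, 0.9659); cell (3,1); t to first gridline: x 1.7000, y 0.2692 (then +3.8637 / +1.0353)
    (3,2) via y @ 0.2692
    (3,3) via y @ 1.3044
    (2,3) via x @ 1.7000
    (2,4) via y @ 2.3397
    (2,5) via y @ 3.3750
    (2,6) via y @ 4.4103
    (2,7) via y @ 5.4456
    (1,7) via x @ 5.5637
    (1,8) via y @ 6.4808
    (1,9) via y @ 7.5161  # hit
  → r_7 = 7.5161

ranges = [2.5261, 0.8545, 0.7661, 1.4800, 1.0046, 1.1200, 7.5161]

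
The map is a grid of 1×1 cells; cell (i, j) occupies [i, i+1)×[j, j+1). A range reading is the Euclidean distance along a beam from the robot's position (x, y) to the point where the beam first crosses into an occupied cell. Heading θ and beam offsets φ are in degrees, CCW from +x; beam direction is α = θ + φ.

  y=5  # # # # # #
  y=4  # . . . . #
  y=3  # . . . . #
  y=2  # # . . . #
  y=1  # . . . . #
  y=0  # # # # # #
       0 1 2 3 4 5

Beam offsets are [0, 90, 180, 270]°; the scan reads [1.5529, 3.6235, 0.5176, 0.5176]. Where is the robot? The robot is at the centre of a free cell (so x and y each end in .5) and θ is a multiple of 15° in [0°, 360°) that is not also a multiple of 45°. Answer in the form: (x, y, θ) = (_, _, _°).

(x, y, θ) = (1.5, 4.5, 255°)

Enumerate (i+0.5, j+0.5, θ) over the 15 free cells and 16 admissible headings. For each, cast all 4 beams and compare to the given ranges.
  (3.5, 4.5, 30°): beam 1 = 1.0000 ≠ 1.5529 ✗
  (3.5, 3.5, 210°): beam 1 = 1.7321 ≠ 1.5529 ✗
  (4.5, 3.5, 150°): beam 1 = 3.0000 ≠ 1.5529 ✗
  (4.5, 1.5, 75°): beam 1 = 1.9319 ≠ 1.5529 ✗
  …
  (1.5, 4.5, 255°): r_1=1.5529, r_2=3.6235, r_3=0.5176, r_4=0.5176 — all match ✓
No second candidate reproduces the full scan.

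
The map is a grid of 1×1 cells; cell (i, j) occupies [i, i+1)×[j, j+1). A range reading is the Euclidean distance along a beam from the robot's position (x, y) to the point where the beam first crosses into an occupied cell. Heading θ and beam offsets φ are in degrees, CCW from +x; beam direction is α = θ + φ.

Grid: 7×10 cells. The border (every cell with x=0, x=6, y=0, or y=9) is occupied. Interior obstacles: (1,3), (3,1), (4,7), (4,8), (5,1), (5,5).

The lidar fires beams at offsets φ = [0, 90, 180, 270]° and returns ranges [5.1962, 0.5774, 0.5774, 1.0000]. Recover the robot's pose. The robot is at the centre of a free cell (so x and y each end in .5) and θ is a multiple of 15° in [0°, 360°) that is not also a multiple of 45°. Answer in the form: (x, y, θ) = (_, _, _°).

Enumerate (i+0.5, j+0.5, θ) over the 34 free cells and 16 admissible headings. For each, cast all 4 beams and compare to the given ranges.
  (1.5, 2.5, 60°): beam 1 = 0.5774 ≠ 5.1962 ✗
  (2.5, 8.5, 165°): beam 1 = 1.5529 ≠ 5.1962 ✗
  (5.5, 6.5, 165°): beam 1 = 4.6587 ≠ 5.1962 ✗
  (1.5, 5.5, 285°): beam 1 = 1.5529 ≠ 5.1962 ✗
  …
  (5.5, 2.5, 150°): r_1=5.1962, r_2=0.5774, r_3=0.5774, r_4=1.0000 — all match ✓
No second candidate reproduces the full scan.

(x, y, θ) = (5.5, 2.5, 150°)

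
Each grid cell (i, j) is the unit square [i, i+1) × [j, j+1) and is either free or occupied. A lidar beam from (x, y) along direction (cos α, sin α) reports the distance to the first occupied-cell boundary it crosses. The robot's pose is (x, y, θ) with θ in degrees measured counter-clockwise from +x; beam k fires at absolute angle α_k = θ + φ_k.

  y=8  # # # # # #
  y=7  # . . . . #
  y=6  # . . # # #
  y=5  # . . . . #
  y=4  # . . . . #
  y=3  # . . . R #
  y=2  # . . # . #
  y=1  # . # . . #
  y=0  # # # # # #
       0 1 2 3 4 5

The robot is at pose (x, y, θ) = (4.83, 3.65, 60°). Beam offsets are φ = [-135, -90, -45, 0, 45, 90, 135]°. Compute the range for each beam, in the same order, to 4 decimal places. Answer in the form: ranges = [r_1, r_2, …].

beam 1: φ=-135°, α=285°
  cosα=0.2588 sinα=-0.9659 | (4,3) | tMaxX 0.6568 tMaxY 0.6729 | tΔX 3.8637 tΔY 1.0353
    t=0.6568 [x] (5,3) — stop
  → r_1 = 0.6568
beam 2: φ=-90°, α=330°
  cosα=0.8660 sinα=-0.5000 | (4,3) | tMaxX 0.1963 tMaxY 1.3000 | tΔX 1.1547 tΔY 2.0000
    t=0.1963 [x] (5,3) — stop
  → r_2 = 0.1963
beam 3: φ=-45°, α=15°
  cosα=0.9659 sinα=0.2588 | (4,3) | tMaxX 0.1760 tMaxY 1.3523 | tΔX 1.0353 tΔY 3.8637
    t=0.1760 [x] (5,3) — stop
  → r_3 = 0.1760
beam 4: φ=0°, α=60°
  cosα=0.5000 sinα=0.8660 | (4,3) | tMaxX 0.3400 tMaxY 0.4041 | tΔX 2.0000 tΔY 1.1547
    t=0.3400 [x] (5,3) — stop
  → r_4 = 0.3400
beam 5: φ=45°, α=105°
  cosα=-0.2588 sinα=0.9659 | (4,3) | tMaxX 3.2069 tMaxY 0.3623 | tΔX 3.8637 tΔY 1.0353
    t=0.3623 [y] (4,4)
    t=1.3976 [y] (4,5)
    t=2.4329 [y] (4,6) — stop
  → r_5 = 2.4329
beam 6: φ=90°, α=150°
  cosα=-0.8660 sinα=0.5000 | (4,3) | tMaxX 0.9584 tMaxY 0.7000 | tΔX 1.1547 tΔY 2.0000
    t=0.7000 [y] (4,4)
    t=0.9584 [x] (3,4)
    t=2.1131 [x] (2,4)
    t=2.7000 [y] (2,5)
    t=3.2678 [x] (1,5)
    t=4.4225 [x] (0,5) — stop
  → r_6 = 4.4225
beam 7: φ=135°, α=195°
  cosα=-0.9659 sinα=-0.2588 | (4,3) | tMaxX 0.8593 tMaxY 2.5114 | tΔX 1.0353 tΔY 3.8637
    t=0.8593 [x] (3,3)
    t=1.8946 [x] (2,3)
    t=2.5114 [y] (2,2)
    t=2.9298 [x] (1,2)
    t=3.9651 [x] (0,2) — stop
  → r_7 = 3.9651

ranges = [0.6568, 0.1963, 0.1760, 0.3400, 2.4329, 4.4225, 3.9651]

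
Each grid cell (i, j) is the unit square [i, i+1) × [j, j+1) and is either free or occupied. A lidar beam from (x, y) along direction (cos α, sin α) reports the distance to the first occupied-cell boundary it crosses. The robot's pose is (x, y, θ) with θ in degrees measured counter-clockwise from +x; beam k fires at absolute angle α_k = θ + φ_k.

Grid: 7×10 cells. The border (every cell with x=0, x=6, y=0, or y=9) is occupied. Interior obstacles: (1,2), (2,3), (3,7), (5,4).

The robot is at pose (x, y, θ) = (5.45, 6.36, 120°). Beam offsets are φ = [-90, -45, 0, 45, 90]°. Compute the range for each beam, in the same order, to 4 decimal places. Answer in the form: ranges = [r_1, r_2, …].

beam 1: φ=-90°, α=30°
  d=(0.8660,0.5000)  start (5,6)  tX=0.6351 tY=1.2800  stride 1/|dx|=1.1547 1/|dy|=2.0000
    cross x-line → (6,6), t=0.6351 (wall)
  → r_1 = 0.6351
beam 2: φ=-45°, α=75°
  d=(0.2588,0.9659)  start (5,6)  tX=2.1250 tY=0.6626  stride 1/|dx|=3.8637 1/|dy|=1.0353
    cross y-line → (5,7), t=0.6626
    cross y-line → (5,8), t=1.6979
    cross x-line → (6,8), t=2.1250 (wall)
  → r_2 = 2.1250
beam 3: φ=0°, α=120°
  d=(-0.5000,0.8660)  start (5,6)  tX=0.9000 tY=0.7390  stride 1/|dx|=2.0000 1/|dy|=1.1547
    cross y-line → (5,7), t=0.7390
    cross x-line → (4,7), t=0.9000
    cross y-line → (4,8), t=1.8937
    cross x-line → (3,8), t=2.9000
    cross y-line → (3,9), t=3.0484 (wall)
  → r_3 = 3.0484
beam 4: φ=45°, α=165°
  d=(-0.9659,0.2588)  start (5,6)  tX=0.4659 tY=2.4728  stride 1/|dx|=1.0353 1/|dy|=3.8637
    cross x-line → (4,6), t=0.4659
    cross x-line → (3,6), t=1.5012
    cross y-line → (3,7), t=2.4728 (wall)
  → r_4 = 2.4728
beam 5: φ=90°, α=210°
  d=(-0.8660,-0.5000)  start (5,6)  tX=0.5196 tY=0.7200  stride 1/|dx|=1.1547 1/|dy|=2.0000
    cross x-line → (4,6), t=0.5196
    cross y-line → (4,5), t=0.7200
    cross x-line → (3,5), t=1.6743
    cross y-line → (3,4), t=2.7200
    cross x-line → (2,4), t=2.8290
    cross x-line → (1,4), t=3.9837
    cross y-line → (1,3), t=4.7200
    cross x-line → (0,3), t=5.1384 (wall)
  → r_5 = 5.1384

ranges = [0.6351, 2.1250, 3.0484, 2.4728, 5.1384]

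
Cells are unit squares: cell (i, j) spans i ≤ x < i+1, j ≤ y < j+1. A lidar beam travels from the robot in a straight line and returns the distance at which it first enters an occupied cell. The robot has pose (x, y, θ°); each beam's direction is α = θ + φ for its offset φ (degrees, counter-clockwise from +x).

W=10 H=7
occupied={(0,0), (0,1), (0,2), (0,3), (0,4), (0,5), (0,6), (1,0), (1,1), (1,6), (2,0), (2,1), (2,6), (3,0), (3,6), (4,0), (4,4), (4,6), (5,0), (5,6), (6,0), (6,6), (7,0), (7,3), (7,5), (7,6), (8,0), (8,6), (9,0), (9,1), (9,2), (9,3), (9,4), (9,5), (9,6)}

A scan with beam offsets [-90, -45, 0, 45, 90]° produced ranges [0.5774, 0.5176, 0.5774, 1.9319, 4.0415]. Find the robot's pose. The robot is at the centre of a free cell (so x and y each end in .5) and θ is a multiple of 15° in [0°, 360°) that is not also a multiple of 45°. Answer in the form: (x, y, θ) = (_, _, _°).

(x, y, θ) = (3.5, 1.5, 300°)

Candidates: 35 free-cell centres × 16 headings = 560 poses. Raycast each; keep the one whose scan matches to 4 dp.
  (3.5, 3.5, 105°): beam 1 = 5.6940 ≠ 0.5774 ✗
  (1.5, 2.5, 150°): beam 1 = 4.0415 ≠ 0.5774 ✗
  (5.5, 2.5, 240°): beam 1 = 5.1962 ≠ 0.5774 ✗
  (6.5, 3.5, 330°): beam 1 = 2.8868 ≠ 0.5774 ✗
  …
  (3.5, 1.5, 300°): r_1=0.5774, r_2=0.5176, r_3=0.5774, r_4=1.9319, r_5=4.0415 — all match ✓
Only this pose fits every beam.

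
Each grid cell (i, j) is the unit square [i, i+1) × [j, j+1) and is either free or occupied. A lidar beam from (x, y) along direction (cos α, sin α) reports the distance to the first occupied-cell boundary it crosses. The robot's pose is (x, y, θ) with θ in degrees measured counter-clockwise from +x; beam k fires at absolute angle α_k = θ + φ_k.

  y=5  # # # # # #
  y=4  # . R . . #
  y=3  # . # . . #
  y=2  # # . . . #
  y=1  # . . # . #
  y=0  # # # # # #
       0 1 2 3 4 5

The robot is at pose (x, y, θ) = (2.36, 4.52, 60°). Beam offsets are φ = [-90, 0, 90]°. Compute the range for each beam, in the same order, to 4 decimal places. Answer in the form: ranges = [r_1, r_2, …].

ranges = [3.0484, 0.5543, 0.9600]

beam 1: φ=-90°, α=330°
  d=(0.8660,-0.5000)  start (2,4)  tX=0.7390 tY=1.0400  stride 1/|dx|=1.1547 1/|dy|=2.0000
    cross x-line → (3,4), t=0.7390
    cross y-line → (3,3), t=1.0400
    cross x-line → (4,3), t=1.8937
    cross y-line → (4,2), t=3.0400
    cross x-line → (5,2), t=3.0484 (wall)
  → r_1 = 3.0484
beam 2: φ=0°, α=60°
  d=(0.5000,0.8660)  start (2,4)  tX=1.2800 tY=0.5543  stride 1/|dx|=2.0000 1/|dy|=1.1547
    cross y-line → (2,5), t=0.5543 (wall)
  → r_2 = 0.5543
beam 3: φ=90°, α=150°
  d=(-0.8660,0.5000)  start (2,4)  tX=0.4157 tY=0.9600  stride 1/|dx|=1.1547 1/|dy|=2.0000
    cross x-line → (1,4), t=0.4157
    cross y-line → (1,5), t=0.9600 (wall)
  → r_3 = 0.9600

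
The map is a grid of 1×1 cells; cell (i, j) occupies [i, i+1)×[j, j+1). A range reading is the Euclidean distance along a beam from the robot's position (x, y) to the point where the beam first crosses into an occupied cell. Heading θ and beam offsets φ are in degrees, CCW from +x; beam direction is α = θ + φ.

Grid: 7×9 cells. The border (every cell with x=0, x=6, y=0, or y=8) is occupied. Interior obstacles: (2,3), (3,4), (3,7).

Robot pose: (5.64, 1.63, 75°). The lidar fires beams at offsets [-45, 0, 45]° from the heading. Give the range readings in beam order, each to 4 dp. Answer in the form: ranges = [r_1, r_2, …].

ranges = [0.4157, 1.3909, 3.2800]

beam 1: φ=-45°, α=30°
  cosα=0.8660 sinα=0.5000 | (5,1) | tMaxX 0.4157 tMaxY 0.7400 | tΔX 1.1547 tΔY 2.0000
    t=0.4157 [x] (6,1) — stop
  → r_1 = 0.4157
beam 2: φ=0°, α=75°
  cosα=0.2588 sinα=0.9659 | (5,1) | tMaxX 1.3909 tMaxY 0.3831 | tΔX 3.8637 tΔY 1.0353
    t=0.3831 [y] (5,2)
    t=1.3909 [x] (6,2) — stop
  → r_2 = 1.3909
beam 3: φ=45°, α=120°
  cosα=-0.5000 sinα=0.8660 | (5,1) | tMaxX 1.2800 tMaxY 0.4272 | tΔX 2.0000 tΔY 1.1547
    t=0.4272 [y] (5,2)
    t=1.2800 [x] (4,2)
    t=1.5819 [y] (4,3)
    t=2.7366 [y] (4,4)
    t=3.2800 [x] (3,4) — stop
  → r_3 = 3.2800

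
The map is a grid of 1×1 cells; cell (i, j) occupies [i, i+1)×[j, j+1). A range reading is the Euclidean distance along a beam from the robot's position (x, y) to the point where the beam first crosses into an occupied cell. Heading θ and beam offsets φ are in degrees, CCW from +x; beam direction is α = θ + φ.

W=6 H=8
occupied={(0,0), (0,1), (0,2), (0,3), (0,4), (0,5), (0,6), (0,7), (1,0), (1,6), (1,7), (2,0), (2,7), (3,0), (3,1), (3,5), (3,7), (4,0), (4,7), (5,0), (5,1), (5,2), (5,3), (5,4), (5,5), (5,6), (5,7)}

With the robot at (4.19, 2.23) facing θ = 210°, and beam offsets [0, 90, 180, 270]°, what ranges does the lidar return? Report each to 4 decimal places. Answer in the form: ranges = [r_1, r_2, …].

ranges = [0.4600, 1.4203, 0.9353, 4.3800]

beam 1: φ=0°, α=210°
  d=(-0.8660,-0.5000)  start (4,2)  tX=0.2194 tY=0.4600  stride 1/|dx|=1.1547 1/|dy|=2.0000
    cross x-line → (3,2), t=0.2194
    cross y-line → (3,1), t=0.4600 (wall)
  → r_1 = 0.4600
beam 2: φ=90°, α=300°
  d=(0.5000,-0.8660)  start (4,2)  tX=1.6200 tY=0.2656  stride 1/|dx|=2.0000 1/|dy|=1.1547
    cross y-line → (4,1), t=0.2656
    cross y-line → (4,0), t=1.4203 (wall)
  → r_2 = 1.4203
beam 3: φ=180°, α=30°
  d=(0.8660,0.5000)  start (4,2)  tX=0.9353 tY=1.5400  stride 1/|dx|=1.1547 1/|dy|=2.0000
    cross x-line → (5,2), t=0.9353 (wall)
  → r_3 = 0.9353
beam 4: φ=270°, α=120°
  d=(-0.5000,0.8660)  start (4,2)  tX=0.3800 tY=0.8891  stride 1/|dx|=2.0000 1/|dy|=1.1547
    cross x-line → (3,2), t=0.3800
    cross y-line → (3,3), t=0.8891
    cross y-line → (3,4), t=2.0438
    cross x-line → (2,4), t=2.3800
    cross y-line → (2,5), t=3.1985
    cross y-line → (2,6), t=4.3532
    cross x-line → (1,6), t=4.3800 (wall)
  → r_4 = 4.3800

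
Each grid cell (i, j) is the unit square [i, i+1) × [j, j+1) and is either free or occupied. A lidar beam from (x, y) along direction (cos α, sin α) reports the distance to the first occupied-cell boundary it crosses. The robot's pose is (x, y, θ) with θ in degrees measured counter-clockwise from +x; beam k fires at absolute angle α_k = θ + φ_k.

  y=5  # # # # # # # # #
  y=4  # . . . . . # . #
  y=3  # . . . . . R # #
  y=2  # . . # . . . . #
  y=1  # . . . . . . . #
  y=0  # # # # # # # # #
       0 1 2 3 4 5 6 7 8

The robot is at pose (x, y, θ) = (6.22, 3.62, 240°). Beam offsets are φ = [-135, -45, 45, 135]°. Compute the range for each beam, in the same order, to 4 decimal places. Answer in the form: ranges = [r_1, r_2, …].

beam 1: φ=-135°, α=105°
  d=(-0.2588,0.9659)  start (6,3)  tX=0.8500 tY=0.3934  stride 1/|dx|=3.8637 1/|dy|=1.0353
    cross y-line → (6,4), t=0.3934 (wall)
  → r_1 = 0.3934
beam 2: φ=-45°, α=195°
  d=(-0.9659,-0.2588)  start (6,3)  tX=0.2278 tY=2.3955  stride 1/|dx|=1.0353 1/|dy|=3.8637
    cross x-line → (5,3), t=0.2278
    cross x-line → (4,3), t=1.2630
    cross x-line → (3,3), t=2.2983
    cross y-line → (3,2), t=2.3955 (wall)
  → r_2 = 2.3955
beam 3: φ=45°, α=285°
  d=(0.2588,-0.9659)  start (6,3)  tX=3.0137 tY=0.6419  stride 1/|dx|=3.8637 1/|dy|=1.0353
    cross y-line → (6,2), t=0.6419
    cross y-line → (6,1), t=1.6771
    cross y-line → (6,0), t=2.7124 (wall)
  → r_3 = 2.7124
beam 4: φ=135°, α=15°
  d=(0.9659,0.2588)  start (6,3)  tX=0.8075 tY=1.4682  stride 1/|dx|=1.0353 1/|dy|=3.8637
    cross x-line → (7,3), t=0.8075 (wall)
  → r_4 = 0.8075

ranges = [0.3934, 2.3955, 2.7124, 0.8075]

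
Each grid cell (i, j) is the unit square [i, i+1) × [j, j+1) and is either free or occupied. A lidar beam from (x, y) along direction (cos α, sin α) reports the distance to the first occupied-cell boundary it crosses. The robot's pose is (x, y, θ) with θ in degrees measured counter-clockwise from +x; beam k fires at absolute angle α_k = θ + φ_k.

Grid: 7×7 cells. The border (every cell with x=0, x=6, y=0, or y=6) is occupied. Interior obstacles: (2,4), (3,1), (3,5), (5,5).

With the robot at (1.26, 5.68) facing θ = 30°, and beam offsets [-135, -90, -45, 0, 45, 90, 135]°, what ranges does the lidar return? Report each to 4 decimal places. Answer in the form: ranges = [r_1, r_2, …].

ranges = [1.0046, 1.4800, 1.8014, 0.6400, 0.3313, 0.3695, 0.2692]

beam 1: φ=-135°, α=255°
  cosα=-0.2588 sinα=-0.9659 | (1,5) | tMaxX 1.0046 tMaxY 0.7040 | tΔX 3.8637 tΔY 1.0353
    t=0.7040 [y] (1,4)
    t=1.0046 [x] (0,4) — stop
  → r_1 = 1.0046
beam 2: φ=-90°, α=300°
  cosα=0.5000 sinα=-0.8660 | (1,5) | tMaxX 1.4800 tMaxY 0.7852 | tΔX 2.0000 tΔY 1.1547
    t=0.7852 [y] (1,4)
    t=1.4800 [x] (2,4) — stop
  → r_2 = 1.4800
beam 3: φ=-45°, α=345°
  cosα=0.9659 sinα=-0.2588 | (1,5) | tMaxX 0.7661 tMaxY 2.6273 | tΔX 1.0353 tΔY 3.8637
    t=0.7661 [x] (2,5)
    t=1.8014 [x] (3,5) — stop
  → r_3 = 1.8014
beam 4: φ=0°, α=30°
  cosα=0.8660 sinα=0.5000 | (1,5) | tMaxX 0.8545 tMaxY 0.6400 | tΔX 1.1547 tΔY 2.0000
    t=0.6400 [y] (1,6) — stop
  → r_4 = 0.6400
beam 5: φ=45°, α=75°
  cosα=0.2588 sinα=0.9659 | (1,5) | tMaxX 2.8591 tMaxY 0.3313 | tΔX 3.8637 tΔY 1.0353
    t=0.3313 [y] (1,6) — stop
  → r_5 = 0.3313
beam 6: φ=90°, α=120°
  cosα=-0.5000 sinα=0.8660 | (1,5) | tMaxX 0.5200 tMaxY 0.3695 | tΔX 2.0000 tΔY 1.1547
    t=0.3695 [y] (1,6) — stop
  → r_6 = 0.3695
beam 7: φ=135°, α=165°
  cosα=-0.9659 sinα=0.2588 | (1,5) | tMaxX 0.2692 tMaxY 1.2364 | tΔX 1.0353 tΔY 3.8637
    t=0.2692 [x] (0,5) — stop
  → r_7 = 0.2692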